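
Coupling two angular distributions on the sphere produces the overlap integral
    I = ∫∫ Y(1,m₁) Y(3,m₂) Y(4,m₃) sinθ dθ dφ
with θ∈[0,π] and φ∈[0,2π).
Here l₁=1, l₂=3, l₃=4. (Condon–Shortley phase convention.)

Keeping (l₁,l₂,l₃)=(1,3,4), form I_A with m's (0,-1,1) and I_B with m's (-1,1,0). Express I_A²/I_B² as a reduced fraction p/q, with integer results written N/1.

l's match ⇒ only the (l;m) 3-j factors differ between A and B.
A: triangle coeff Δ(1,3,4) = 1/252; Σ_t [0,0]: t=0:+1/48 = 1/48; (3j)²=5/84 [(1 3 4; 0 -1 1)], sign=-1
B: triangle coeff Δ(1,3,4) = 1/252; Σ_t [0,0]: t=0:+1/96 = 1/96; (3j)²=1/42 [(1 3 4; -1 1 0)], sign=+1
I_A²/I_B² = (5/84)/(1/42) = 5/2

5/2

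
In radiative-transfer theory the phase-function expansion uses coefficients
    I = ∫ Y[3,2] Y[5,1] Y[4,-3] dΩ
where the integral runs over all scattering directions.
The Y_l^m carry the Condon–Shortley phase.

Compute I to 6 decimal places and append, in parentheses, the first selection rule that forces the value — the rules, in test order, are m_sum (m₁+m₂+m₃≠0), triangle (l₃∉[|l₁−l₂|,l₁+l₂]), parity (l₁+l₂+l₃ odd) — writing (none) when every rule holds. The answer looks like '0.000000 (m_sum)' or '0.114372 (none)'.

Checks pass: Σm=0; 12 even; l₃=4∈[2,8].
(2·3+1)(2·5+1)(2·4+1) = 693
Δ: 4! 2! 6! / 13! → 1/180180
sum: t=1:−1/576 t=2:+1/144 t=3:−1/576 = 1/288
3j²(3 5 4; 0 0 0) = Δ·Π!·Σ² = 20/1001  (sign +1)
sum: t=0:+1/17280 t=1:−1/1440 = -11/17280
3j²(3 5 4; 2 1 -3) = Δ·Π!·Σ² = 11/468  (sign +1)
combine: 4πI² = 693·20/1001·11/468 = 55/169
take √, sign +1: I = 0.16092854
No selection rule forces the value: the integral is nonzero (none).

0.160929 (none)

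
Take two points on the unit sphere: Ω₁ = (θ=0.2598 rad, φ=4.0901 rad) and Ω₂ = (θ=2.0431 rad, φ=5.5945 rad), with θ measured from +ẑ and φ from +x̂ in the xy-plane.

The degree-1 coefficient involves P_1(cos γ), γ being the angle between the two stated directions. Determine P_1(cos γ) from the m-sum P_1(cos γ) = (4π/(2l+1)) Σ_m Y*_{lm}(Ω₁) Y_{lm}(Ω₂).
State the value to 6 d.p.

Term-by-term m-sum for l=1 (normalisation 4π/3 = 4.188790):
  m=-1: (-0.051734-0.072116i) × (+0.237547+0.195531i) = +0.001812-0.027247i  (running Σ = +0.001812-0.027247i)
  m=0: (+0.472206-0.000000i) × (-0.222284+0.000000i) = -0.104964+0.000000i  (running Σ = -0.103152-0.027247i)
  m=1: (+0.051734-0.072116i) × (-0.237547+0.195531i) = +0.001812+0.027247i  (running Σ = -0.101340+0.000000i)
Σ over m = -0.101340+0.000000i; ×(4π/3) → -0.424494+0.000000i. Real part: -0.424494

-0.424494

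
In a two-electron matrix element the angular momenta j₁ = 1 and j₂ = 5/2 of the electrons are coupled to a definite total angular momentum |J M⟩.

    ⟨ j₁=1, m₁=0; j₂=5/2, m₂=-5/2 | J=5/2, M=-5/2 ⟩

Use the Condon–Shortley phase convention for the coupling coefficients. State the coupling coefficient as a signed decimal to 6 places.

√[6·1!1!4!/7! · 1!1!0!5!0!5!] = √(2880/7)
  +(−1)^0/∏(0,1,1,0,0,4)! = 1/24  (running 1/24)
⟨..|..⟩ = √(2880/7)·(1/24) = +0.845154

+√(5/7) = +0.845154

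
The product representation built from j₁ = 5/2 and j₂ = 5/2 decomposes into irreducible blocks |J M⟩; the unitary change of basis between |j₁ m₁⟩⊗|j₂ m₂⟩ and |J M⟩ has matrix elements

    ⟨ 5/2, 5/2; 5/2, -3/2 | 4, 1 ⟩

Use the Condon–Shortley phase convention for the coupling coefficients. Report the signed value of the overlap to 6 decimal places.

+0.377964

j₁+j₂−J=1  J+j₁−j₂=4  J−j₁+j₂=4  j₁+j₂+J+1=10
(j₁±m₁, j₂±m₂, J±M) = (5,0,1,4,5,3)
P² = 20736/7
sum k=0..0:
  [0] +1/144 = 1/144
S = 1/144
C² = P²·S² = 1/7 ; C = +0.377964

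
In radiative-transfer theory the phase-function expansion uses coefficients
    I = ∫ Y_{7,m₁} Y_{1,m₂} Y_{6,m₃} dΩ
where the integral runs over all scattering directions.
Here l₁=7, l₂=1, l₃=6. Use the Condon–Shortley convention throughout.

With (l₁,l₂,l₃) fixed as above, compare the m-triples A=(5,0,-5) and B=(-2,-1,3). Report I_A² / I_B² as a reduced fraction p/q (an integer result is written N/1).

l's match ⇒ only the (l;m) 3-j factors differ between A and B.
A: triangle coeff Δ(7,1,6) = 1/1365; Σ_t [1,1]: t=1:−1/39916800 = -1/39916800; (3j)²=8/455 [(7 1 6; 5 0 -5)], sign=+1
B: triangle coeff Δ(7,1,6) = 1/1365; Σ_t [0,0]: t=0:+1/4354560 = 1/4354560; (3j)²=2/273 [(7 1 6; -2 -1 3)], sign=-1
I_A²/I_B² = (8/455)/(2/273) = 12/5

12/5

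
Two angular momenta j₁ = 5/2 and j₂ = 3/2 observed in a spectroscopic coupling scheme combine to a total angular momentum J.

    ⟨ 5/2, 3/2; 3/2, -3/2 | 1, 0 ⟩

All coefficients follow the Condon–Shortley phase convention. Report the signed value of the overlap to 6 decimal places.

√[3·3!2!0!/6! · 4!1!0!3!1!1!] = √(36/5)
  +(−1)^0/∏(0,3,1,0,1,0)! = 1/6  (running 1/6)
⟨..|..⟩ = √(36/5)·(1/6) = +0.447214

+√(1/5) = +0.447214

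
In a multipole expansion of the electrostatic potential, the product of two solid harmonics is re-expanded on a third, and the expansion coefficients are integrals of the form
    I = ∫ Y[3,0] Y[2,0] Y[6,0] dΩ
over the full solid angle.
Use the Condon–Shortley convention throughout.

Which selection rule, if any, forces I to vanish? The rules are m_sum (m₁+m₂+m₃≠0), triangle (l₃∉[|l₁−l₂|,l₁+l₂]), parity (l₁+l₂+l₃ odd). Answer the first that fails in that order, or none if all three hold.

triangle

azimuthal sum: 0 + 0 + 0 = 0  ✓
l₃ must lie in [1,5]; have l₃=6  ✗
L = 3 + 2 + 6 = 11 (odd)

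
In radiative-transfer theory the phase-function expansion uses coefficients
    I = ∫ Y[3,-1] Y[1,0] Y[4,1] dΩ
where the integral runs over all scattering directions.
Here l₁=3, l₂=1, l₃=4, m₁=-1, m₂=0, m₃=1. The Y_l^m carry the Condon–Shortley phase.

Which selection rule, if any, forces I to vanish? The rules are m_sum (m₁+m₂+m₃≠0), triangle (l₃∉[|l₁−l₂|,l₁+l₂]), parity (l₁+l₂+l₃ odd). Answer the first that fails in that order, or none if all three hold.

none

m₁+m₂+m₃ = -1 + 0 + 1 = 0  ✓
triangle: |3−1|=2 ≤ l₃=4 ≤ 3+1=4  ✓
parity: l₁+l₂+l₃ = 8 is even  ✓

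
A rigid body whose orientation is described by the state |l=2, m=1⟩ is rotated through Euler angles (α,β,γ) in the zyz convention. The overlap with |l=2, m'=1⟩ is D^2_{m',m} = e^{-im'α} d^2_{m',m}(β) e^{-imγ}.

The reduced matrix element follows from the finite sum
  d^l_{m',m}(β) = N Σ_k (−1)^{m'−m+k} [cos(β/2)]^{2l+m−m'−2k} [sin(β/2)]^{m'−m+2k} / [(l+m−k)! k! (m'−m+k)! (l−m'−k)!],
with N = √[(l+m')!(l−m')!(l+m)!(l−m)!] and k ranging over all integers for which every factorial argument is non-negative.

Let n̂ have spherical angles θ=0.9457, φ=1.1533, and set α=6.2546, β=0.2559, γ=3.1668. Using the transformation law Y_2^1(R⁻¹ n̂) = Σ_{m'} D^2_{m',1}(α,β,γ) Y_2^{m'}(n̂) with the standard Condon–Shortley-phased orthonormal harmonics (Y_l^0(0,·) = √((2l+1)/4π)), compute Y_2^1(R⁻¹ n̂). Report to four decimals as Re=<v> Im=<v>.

Need the full column D^2_{m',1} for m'=−2..2 at α=6.2546, β=0.2559, γ=3.1668.
cos(β/2)=0.991826, sin(β/2)=0.127601
d^2_{-2,1}: single k=3 term ⇒ +0.004121;  D = -0.004107+0.000339i
d^2_{-1,1}: k∈[2..3] ⇒ +0.048051 -0.000265 = +0.047786;  D = -0.047717+0.002569i
d^2_{0,1}: k∈[1..2] ⇒ +0.304955 -0.005047 = +0.299908;  D = -0.299813+0.007559i
d^2_{1,1}: k∈[0..1] ⇒ +0.967701 -0.048051 = +0.919650;  D = -0.919645-0.003107i
d^2_{2,1}: single k=0 term ⇒ -0.248995;  D = +0.248868+0.007957i
Y_2^{m'}(θ=0.9457,φ=1.1533) and Σ D·Y over m':
  (-0.0041+0.0003i)·(-0.1705-0.1883i)  (-0.0477+0.0026i)·(+0.1486-0.3351i)  (-0.2998+0.0076i)·(+0.0086+0.0000i)  (-0.9196-0.0031i)·(-0.1486-0.3351i)  (+0.2489+0.0080i)·(-0.1705+0.1883i)
Y_2^1(R⁻¹ n̂) = +0.083684+0.371294i

Re=0.0837 Im=0.3713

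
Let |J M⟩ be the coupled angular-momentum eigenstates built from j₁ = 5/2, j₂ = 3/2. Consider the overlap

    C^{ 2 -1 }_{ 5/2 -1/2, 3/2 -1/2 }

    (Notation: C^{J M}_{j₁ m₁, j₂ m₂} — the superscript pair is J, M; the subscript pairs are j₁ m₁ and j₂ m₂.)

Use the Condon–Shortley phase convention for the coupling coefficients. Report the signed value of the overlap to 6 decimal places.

√[5·2!3!1!/7! · 2!3!1!2!1!3!] = √(12/7)
  +(−1)^0/∏(0,2,3,1,0,0)! = 1/12  (running 1/12)
  +(−1)^1/∏(1,1,2,0,1,1)! = -1/2  (running -5/12)
⟨..|..⟩ = √(12/7)·(-5/12) = -0.545545

−√(25/84) ≈ -0.545545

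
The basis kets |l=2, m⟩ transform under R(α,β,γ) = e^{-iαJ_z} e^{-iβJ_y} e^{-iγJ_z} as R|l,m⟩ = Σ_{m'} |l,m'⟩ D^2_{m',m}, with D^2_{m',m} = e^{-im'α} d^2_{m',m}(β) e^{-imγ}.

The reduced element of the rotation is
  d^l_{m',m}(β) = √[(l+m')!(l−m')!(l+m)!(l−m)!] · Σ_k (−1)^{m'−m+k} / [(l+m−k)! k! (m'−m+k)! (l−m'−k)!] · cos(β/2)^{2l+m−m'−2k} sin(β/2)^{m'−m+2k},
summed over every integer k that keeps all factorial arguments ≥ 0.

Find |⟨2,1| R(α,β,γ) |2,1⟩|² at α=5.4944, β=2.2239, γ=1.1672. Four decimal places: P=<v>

P=0.1889

D^2_{1,1}(5.4944,2.2239,1.1672) = e^{-i·1·5.4944}·d^2_{1,1}(2.2239)·e^{-i·1·1.1672}. Compute d first:
Half-angle: c=0.442914, s=0.896564. N=√(6·1·6·1)=6.000000
The bounds max(0,m−m')=0 and min(l+m,l−m')=1 give 2 terms
  k=0: (−1)^0·6.0000/(6)·0.4429^4·0.8966^0 = +0.038484
  k=1: (−1)^1·6.0000/(2)·0.4429^2·0.8966^2 = -0.473067
d^2_{1,1}(2.2239) = +0.038484 -0.473067 = -0.434583
|D^2_{1,1}|² = |d^2_{1,1}(β)|² = (-0.434583)² = 0.188863 (the z-rotation phases have unit modulus)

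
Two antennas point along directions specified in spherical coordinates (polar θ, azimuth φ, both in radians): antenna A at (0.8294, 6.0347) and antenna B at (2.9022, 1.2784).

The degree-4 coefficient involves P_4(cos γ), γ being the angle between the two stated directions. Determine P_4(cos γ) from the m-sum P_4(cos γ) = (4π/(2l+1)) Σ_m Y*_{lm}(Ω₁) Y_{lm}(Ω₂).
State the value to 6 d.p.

Expand P_4 via completeness: Σ_{m} conj(Y_{4,m}) at Ω₁ times Y_{4,m} at Ω₂ —
  term(m=-4) = (0.000180, 0.000032)   from Y*(Ω₁)=(0.071411, -0.109747), Y(Ω₂)=(0.000546, 0.001288)
  term(m=-3) = (0.000722, -0.005449)   from Y*(Ω₁)=(0.249166, -0.230016), Y(Ω₂)=(0.012465, -0.010363)
  term(m=-2) = (-0.041903, -0.003689)   from Y*(Ω₁)=(0.350673, -0.190196), Y(Ω₂)=(-0.087922, -0.058208)
  term(m=-1) = (-0.000782, 0.017799)   from Y*(Ω₁)=(0.043939, -0.011149), Y(Ω₂)=(-0.113286, 0.376335)
  term(m=+0) = (-0.223167, -0.000000)   from Y*(Ω₁)=(-0.359897, -0.000000), Y(Ω₂)=(0.620087, 0.000000)
  term(m=+1) = (-0.000782, -0.017799)   from Y*(Ω₁)=(-0.043939, -0.011149), Y(Ω₂)=(0.113286, 0.376335)
  term(m=+2) = (-0.041903, 0.003689)   from Y*(Ω₁)=(0.350673, 0.190196), Y(Ω₂)=(-0.087922, 0.058208)
  term(m=+3) = (0.000722, 0.005449)   from Y*(Ω₁)=(-0.249166, -0.230016), Y(Ω₂)=(-0.012465, -0.010363)
  term(m=+4) = (0.000180, -0.000032)   from Y*(Ω₁)=(0.071411, 0.109747), Y(Ω₂)=(0.000546, -0.001288)
Σ over m = (-0.306732, 0.000000); ×(4π/9) → (-0.428279, 0.000000). Real part: -0.428279

-0.428279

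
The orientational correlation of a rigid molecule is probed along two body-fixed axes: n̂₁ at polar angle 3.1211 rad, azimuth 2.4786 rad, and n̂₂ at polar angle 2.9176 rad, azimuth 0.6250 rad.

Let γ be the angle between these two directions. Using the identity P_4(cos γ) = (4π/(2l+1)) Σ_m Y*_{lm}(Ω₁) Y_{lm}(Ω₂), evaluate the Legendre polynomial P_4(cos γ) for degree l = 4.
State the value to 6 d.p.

0.750862

Expand P_4 via completeness: Σ_{m} conj(Y_{4,m}) at Ω₁ times Y_{4,m} at Ω₂ —
  term(m=-4) = (0.000000, 0.000000)   from Y*(Ω₁)=(-0.000000, -0.000000), Y(Ω₂)=(-0.000863, -0.000645)
  term(m=-3) = (0.000000, -0.000000)   from Y*(Ω₁)=(-0.000004, -0.000010), Y(Ω₂)=(0.004006, 0.012761)
  term(m=-2) = (-0.000066, -0.000042)   from Y*(Ω₁)=(0.000204, -0.000817), Y(Ω₂)=(0.029429, -0.088569)
  term(m=-1) = (-0.004048, 0.013930)   from Y*(Ω₁)=(0.030533, -0.023844), Y(Ω₂)=(-0.303665, 0.219089)
  term(m=+0) = (0.545994, 0.000000)   from Y*(Ω₁)=(0.844508, -0.000000), Y(Ω₂)=(0.646523, 0.000000)
  term(m=+1) = (-0.004048, -0.013930)   from Y*(Ω₁)=(-0.030533, -0.023844), Y(Ω₂)=(0.303665, 0.219089)
  term(m=+2) = (-0.000066, 0.000042)   from Y*(Ω₁)=(0.000204, 0.000817), Y(Ω₂)=(0.029429, 0.088569)
  term(m=+3) = (0.000000, 0.000000)   from Y*(Ω₁)=(0.000004, -0.000010), Y(Ω₂)=(-0.004006, 0.012761)
  term(m=+4) = (0.000000, -0.000000)   from Y*(Ω₁)=(-0.000000, 0.000000), Y(Ω₂)=(-0.000863, 0.000645)
Total Σ_m = (0.537765, -0.000000). Multiply by 1.396263: (0.750862, -0.000000). P_4(cos γ) = 0.750862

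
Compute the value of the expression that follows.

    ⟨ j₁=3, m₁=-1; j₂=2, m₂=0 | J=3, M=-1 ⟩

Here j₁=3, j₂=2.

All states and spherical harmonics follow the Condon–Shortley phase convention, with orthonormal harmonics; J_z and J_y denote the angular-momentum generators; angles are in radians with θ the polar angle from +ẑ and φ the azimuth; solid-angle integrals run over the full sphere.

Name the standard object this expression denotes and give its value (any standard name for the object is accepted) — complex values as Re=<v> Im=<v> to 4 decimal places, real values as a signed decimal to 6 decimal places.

Clebsch–Gordan coefficient, −√(3/20) ≈ -0.387298

This is a Clebsch–Gordan (vector-coupling) coefficient.
√[7·2!4!2!/9! · 2!4!2!2!2!4!] = √(256/15)
  +(−1)^0/∏(0,2,4,2,0,0)! = 1/96  (running 1/96)
  +(−1)^1/∏(1,1,3,1,1,1)! = -1/6  (running -5/32)
  +(−1)^2/∏(2,0,2,0,2,2)! = 1/16  (running -3/32)
⟨..|..⟩ = √(256/15)·(-3/32) = -0.387298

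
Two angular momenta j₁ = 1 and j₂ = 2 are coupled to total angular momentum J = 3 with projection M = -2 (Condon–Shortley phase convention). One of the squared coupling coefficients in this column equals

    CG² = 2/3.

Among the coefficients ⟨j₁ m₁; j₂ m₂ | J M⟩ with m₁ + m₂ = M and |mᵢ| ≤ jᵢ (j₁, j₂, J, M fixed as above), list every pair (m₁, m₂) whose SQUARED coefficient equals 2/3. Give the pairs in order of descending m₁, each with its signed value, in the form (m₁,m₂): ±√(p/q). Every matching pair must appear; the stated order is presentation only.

(-1,-1): +√(2/3)

Admissible pairs with m₁+m₂ = M = -2: (-1,-1), (0,-2)
  (m₁,m₂)=(0,-2): CG² = 1/3, CG = +√(1/3)
  (m₁,m₂)=(-1,-1): CG² = 2/3, CG = +√(2/3)   ← matches the target
Pairs with CG² = 2/3: (-1,-1): +√(2/3)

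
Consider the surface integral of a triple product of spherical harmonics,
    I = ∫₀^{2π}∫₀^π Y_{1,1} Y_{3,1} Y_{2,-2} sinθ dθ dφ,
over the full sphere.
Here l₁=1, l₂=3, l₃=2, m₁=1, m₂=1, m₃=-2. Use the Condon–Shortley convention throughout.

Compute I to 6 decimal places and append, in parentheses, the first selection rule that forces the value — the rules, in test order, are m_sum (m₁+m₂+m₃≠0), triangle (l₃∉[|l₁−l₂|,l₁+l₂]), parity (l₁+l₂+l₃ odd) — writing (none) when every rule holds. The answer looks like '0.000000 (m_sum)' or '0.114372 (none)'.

-0.082589 (none)

Checks pass: Σm=0; 6 even; l₃=2∈[2,4].
(2·1+1)(2·3+1)(2·2+1) = 105
Δ: 2! 0! 4! / 7! → 1/105
sum: t=1:−1/4 = -1/4
3j²(1 3 2; 0 0 0) = Δ·Π!·Σ² = 3/35  (sign -1)
sum: t=0:+1/48 = 1/48
3j²(1 3 2; 1 1 -2) = Δ·Π!·Σ² = 1/105  (sign +1)
combine: 4πI² = 105·3/35·1/105 = 3/35
take √, sign -1: I = -0.08258890
No selection rule forces the value: the integral is nonzero (none).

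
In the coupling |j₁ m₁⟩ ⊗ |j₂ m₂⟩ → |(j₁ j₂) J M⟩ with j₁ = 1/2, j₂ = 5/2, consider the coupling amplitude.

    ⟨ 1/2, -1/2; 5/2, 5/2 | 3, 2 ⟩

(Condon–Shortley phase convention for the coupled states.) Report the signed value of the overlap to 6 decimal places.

+√(1/6) = +0.408248

triangle: 0!*1!*5!/7! = 120/5040
(j±m)!: 0!*1!*5!*0!*5!*1! = 14400
prefactor² = (2J+1)*Δ*N² = 2400
  k=0: +1/(0!*0!*1!*5!*0!*0!) = 1/120
Σ = 1/120  ⇒  CG² = 2400*(1/120)² = 1/6
CG = +√(1/6) = +0.408248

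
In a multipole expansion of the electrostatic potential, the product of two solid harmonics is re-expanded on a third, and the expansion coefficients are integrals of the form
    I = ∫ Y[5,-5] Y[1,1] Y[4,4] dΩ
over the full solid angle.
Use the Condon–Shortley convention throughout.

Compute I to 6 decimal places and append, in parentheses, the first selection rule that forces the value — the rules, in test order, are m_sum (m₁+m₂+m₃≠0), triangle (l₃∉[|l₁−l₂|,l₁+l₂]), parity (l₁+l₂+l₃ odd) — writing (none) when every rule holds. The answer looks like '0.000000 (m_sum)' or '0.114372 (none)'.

Checks pass: Σm=0; 10 even; l₃=4∈[4,6].
(2·5+1)(2·1+1)(2·4+1) = 297
Δ: 2! 8! 0! / 11! → 1/495
sum: t=1:−1/576 = -1/576
3j²(5 1 4; 0 0 0) = Δ·Π!·Σ² = 5/99  (sign -1)
sum: t=2:+1/80640 = 1/80640
3j²(5 1 4; -5 1 4) = Δ·Π!·Σ² = 1/11  (sign +1)
combine: 4πI² = 297·5/99·1/11 = 15/11
take √, sign -1: I = -0.32941575
No selection rule forces the value: the integral is nonzero (none).

-0.329416 (none)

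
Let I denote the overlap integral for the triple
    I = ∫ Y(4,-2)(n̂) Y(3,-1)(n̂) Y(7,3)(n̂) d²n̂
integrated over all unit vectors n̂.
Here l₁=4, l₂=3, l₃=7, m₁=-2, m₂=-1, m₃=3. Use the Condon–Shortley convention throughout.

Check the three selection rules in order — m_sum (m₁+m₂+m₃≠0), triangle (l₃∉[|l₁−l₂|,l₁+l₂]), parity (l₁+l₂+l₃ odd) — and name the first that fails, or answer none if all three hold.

none

m₁+m₂+m₃ = -2 − 1 + 3 = 0  ✓
triangle: |4−3|=1 ≤ l₃=7 ≤ 4+3=7  ✓
parity: l₁+l₂+l₃ = 14 is even  ✓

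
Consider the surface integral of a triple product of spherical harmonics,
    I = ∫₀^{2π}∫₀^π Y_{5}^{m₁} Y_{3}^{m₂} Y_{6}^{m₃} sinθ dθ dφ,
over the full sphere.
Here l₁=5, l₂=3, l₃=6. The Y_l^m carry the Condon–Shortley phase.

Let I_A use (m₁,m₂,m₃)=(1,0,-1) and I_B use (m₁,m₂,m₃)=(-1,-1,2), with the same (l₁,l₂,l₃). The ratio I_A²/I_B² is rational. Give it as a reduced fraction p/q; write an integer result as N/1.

l's match ⇒ only the (l;m) 3-j factors differ between A and B.
A: triangle coeff Δ(5,3,6) = 1/675675; Σ_t [0,2]: t=0:+1/6912 t=1:−1/2880 t=2:+1/17280 = -1/6912; (3j)²=5/429 [(5 3 6; 1 0 -1)], sign=+1
B: triangle coeff Δ(5,3,6) = 1/675675; Σ_t [0,2]: t=0:+1/11520 t=1:−1/4320 t=2:+1/27648 = -1/9216; (3j)²=2/143 [(5 3 6; -1 -1 2)], sign=-1
I_A²/I_B² = (5/429)/(2/143) = 5/6

5/6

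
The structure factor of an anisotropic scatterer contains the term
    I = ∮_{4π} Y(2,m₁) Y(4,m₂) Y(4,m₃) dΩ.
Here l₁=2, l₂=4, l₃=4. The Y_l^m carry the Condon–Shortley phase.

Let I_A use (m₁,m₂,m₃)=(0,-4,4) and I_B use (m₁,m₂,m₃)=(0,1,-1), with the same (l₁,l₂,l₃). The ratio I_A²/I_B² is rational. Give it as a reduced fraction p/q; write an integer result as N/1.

l's match ⇒ only the (l;m) 3-j factors differ between A and B.
A: triangle coeff Δ(2,4,4) = 1/13860; Σ_t [0,0]: t=0:+1/2880 = 1/2880; (3j)²=28/495 [(2 4 4; 0 -4 4)], sign=+1
B: triangle coeff Δ(2,4,4) = 1/13860; Σ_t [0,2]: t=0:+1/480 t=1:−1/48 t=2:+1/144 = -17/1440; (3j)²=289/13860 [(2 4 4; 0 1 -1)], sign=+1
I_A²/I_B² = (28/495)/(289/13860) = 784/289

784/289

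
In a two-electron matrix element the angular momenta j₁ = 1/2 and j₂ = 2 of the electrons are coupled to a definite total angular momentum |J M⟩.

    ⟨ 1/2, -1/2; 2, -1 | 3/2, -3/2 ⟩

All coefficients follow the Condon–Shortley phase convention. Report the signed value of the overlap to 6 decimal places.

√[4·1!0!3!/5! · 0!1!1!3!0!3!] = √(36/5)
  +(−1)^1/∏(1,0,0,0,0,3)! = -1/6  (running -1/6)
⟨..|..⟩ = √(36/5)·(-1/6) = -0.447214

-0.447214  (= −√(1/5))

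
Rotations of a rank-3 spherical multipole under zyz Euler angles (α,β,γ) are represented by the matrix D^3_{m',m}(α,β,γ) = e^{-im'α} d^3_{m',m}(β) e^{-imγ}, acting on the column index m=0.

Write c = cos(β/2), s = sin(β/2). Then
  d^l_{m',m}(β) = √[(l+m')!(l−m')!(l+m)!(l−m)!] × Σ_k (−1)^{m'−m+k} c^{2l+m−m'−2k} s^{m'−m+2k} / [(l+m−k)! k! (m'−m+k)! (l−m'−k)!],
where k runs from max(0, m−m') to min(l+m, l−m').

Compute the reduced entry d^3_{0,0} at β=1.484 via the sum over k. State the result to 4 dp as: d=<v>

d^3_{0,0}(β=1.4840) via the finite sum:
c=cos(1.484000/2)=0.737119, s=sin(1.484000/2)=0.675763; N=√[6·6·6·6]=36.000000
The bounds max(0,m−m')=0 and min(l+m,l−m')=3 give 4 terms
  k=0: (−1)^0·36.0000/(36)·0.7371^6·0.6758^0 = +0.160407
  k=1: (−1)^1·36.0000/(4)·0.7371^4·0.6758^2 = -1.213336
  k=2: (−1)^2·36.0000/(4)·0.7371^2·0.6758^4 = +1.019756
  k=3: (−1)^3·36.0000/(36)·0.7371^0·0.6758^6 = -0.095229
d^3_{0,0}(1.4840) = +0.160407 -1.213336 +1.019756 -0.095229 = -0.128403

d=-0.1284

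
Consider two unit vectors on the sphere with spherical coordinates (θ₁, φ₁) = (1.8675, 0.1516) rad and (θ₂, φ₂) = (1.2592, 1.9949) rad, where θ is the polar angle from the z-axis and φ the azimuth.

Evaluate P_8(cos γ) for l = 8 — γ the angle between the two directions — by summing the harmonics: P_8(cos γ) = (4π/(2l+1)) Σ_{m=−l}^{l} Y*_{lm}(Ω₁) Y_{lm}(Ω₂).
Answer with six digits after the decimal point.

Addition theorem: P_8(cos γ) = (4π/17) Σ_m Y*_{lm}(Ω₁) Y_{lm}(Ω₂), m = −8…8:
  [-8]  conj(Y_{8,-8})(Ω₁) = +0.126329+0.337673i ; Y_{8,-8}(Ω₂) = -0.336393+0.086339i ; Δ = -0.071650-0.102684i
  [-7]  conj(Y_{8,-7})(Ω₁) = -0.215081-0.384877i ; Y_{8,-7}(Ω₂) = +0.076963-0.440772i ; Δ = -0.186196+0.065180i
  [-6]  conj(Y_{8,-6})(Ω₁) = +0.049890+0.064124i ; Y_{8,-6}(Ω₂) = +0.094891+0.064497i ; Δ = +0.000598+0.009303i
  [-5]  conj(Y_{8,-5})(Ω₁) = +0.237205+0.224550i ; Y_{8,-5}(Ω₂) = +0.264097-0.161818i ; Δ = +0.098981+0.020919i
  [-4]  conj(Y_{8,-4})(Ω₁) = -0.173790-0.120536i ; Y_{8,-4}(Ω₂) = +0.030252+0.239555i ; Δ = +0.023618-0.045279i
  [-3]  conj(Y_{8,-3})(Ω₁) = -0.213175-0.104240i ; Y_{8,-3}(Ω₂) = +0.198823+0.061173i ; Δ = -0.036007-0.033766i
  [-2]  conj(Y_{8,-2})(Ω₁) = +0.243595+0.076208i ; Y_{8,-2}(Ω₂) = -0.184976+0.209805i ; Δ = -0.061048+0.037011i
  [-1]  conj(Y_{8,-1})(Ω₁) = +0.190895+0.029163i ; Y_{8,-1}(Ω₂) = +0.065396+0.144840i ; Δ = +0.008260+0.029556i
  [+0]  conj(Y_{8,0})(Ω₁) = -0.265583-0.000000i ; Y_{8,0}(Ω₂) = -0.287856+0.000000i ; Δ = +0.076450+0.000000i
  [+1]  conj(Y_{8,1})(Ω₁) = -0.190895+0.029163i ; Y_{8,1}(Ω₂) = -0.065396+0.144840i ; Δ = +0.008260-0.029556i
  [+2]  conj(Y_{8,2})(Ω₁) = +0.243595-0.076208i ; Y_{8,2}(Ω₂) = -0.184976-0.209805i ; Δ = -0.061048-0.037011i
  [+3]  conj(Y_{8,3})(Ω₁) = +0.213175-0.104240i ; Y_{8,3}(Ω₂) = -0.198823+0.061173i ; Δ = -0.036007+0.033766i
  [+4]  conj(Y_{8,4})(Ω₁) = -0.173790+0.120536i ; Y_{8,4}(Ω₂) = +0.030252-0.239555i ; Δ = +0.023618+0.045279i
  [+5]  conj(Y_{8,5})(Ω₁) = -0.237205+0.224550i ; Y_{8,5}(Ω₂) = -0.264097-0.161818i ; Δ = +0.098981-0.020919i
  [+6]  conj(Y_{8,6})(Ω₁) = +0.049890-0.064124i ; Y_{8,6}(Ω₂) = +0.094891-0.064497i ; Δ = +0.000598-0.009303i
  [+7]  conj(Y_{8,7})(Ω₁) = +0.215081-0.384877i ; Y_{8,7}(Ω₂) = -0.076963-0.440772i ; Δ = -0.186196-0.065180i
  [+8]  conj(Y_{8,8})(Ω₁) = +0.126329-0.337673i ; Y_{8,8}(Ω₂) = -0.336393-0.086339i ; Δ = -0.071650+0.102684i
Total Σ_m = -0.370441+0.000000i. Multiply by 0.739198: -0.273829+0.000000i. P_8(cos γ) = -0.273829

-0.273829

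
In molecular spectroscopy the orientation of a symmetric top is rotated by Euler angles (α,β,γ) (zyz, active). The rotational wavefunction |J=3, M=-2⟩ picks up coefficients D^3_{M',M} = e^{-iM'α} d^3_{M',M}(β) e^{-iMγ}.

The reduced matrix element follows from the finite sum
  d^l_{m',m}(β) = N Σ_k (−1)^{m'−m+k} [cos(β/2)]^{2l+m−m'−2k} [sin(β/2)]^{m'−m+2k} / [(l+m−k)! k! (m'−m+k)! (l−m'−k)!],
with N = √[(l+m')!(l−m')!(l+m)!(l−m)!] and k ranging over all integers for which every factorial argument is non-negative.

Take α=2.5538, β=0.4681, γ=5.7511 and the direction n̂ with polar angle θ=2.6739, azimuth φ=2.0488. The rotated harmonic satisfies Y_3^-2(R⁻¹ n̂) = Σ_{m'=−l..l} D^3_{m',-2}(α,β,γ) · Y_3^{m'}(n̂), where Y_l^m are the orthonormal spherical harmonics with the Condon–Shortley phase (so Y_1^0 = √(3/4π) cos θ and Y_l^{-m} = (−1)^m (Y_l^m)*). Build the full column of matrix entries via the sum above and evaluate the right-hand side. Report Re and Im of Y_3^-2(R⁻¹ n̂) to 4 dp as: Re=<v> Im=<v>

Need the full column D^3_{m',-2} for m'=−3..3 at α=2.5538, β=0.4681, γ=5.7511.
cos(β/2)=0.972735, sin(β/2)=0.231919
d^3_{-3,-2}: single k=1 term ⇒ +0.494749;  D = +0.470552+0.152832i
d^3_{-2,-2}: k∈[0..1] ⇒ +0.847164 -0.240780 = +0.606384;  D = -0.376061-0.475688i
d^3_{-1,-2}: k∈[0..1] ⇒ -0.638718 +0.072614 = -0.566104;  D = -0.045898-0.564240i
d^3_{0,-2}: k∈[0..1] ⇒ +0.263762 -0.014993 = +0.248768;  D = +0.120710-0.217520i
d^3_{1,-2}: k∈[0..1] ⇒ -0.072614 +0.002064 = -0.070551;  D = +0.062696-0.032352i
d^3_{2,-2}: k∈[0..1] ⇒ +0.013687 -0.000156 = +0.013531;  D = +0.013447+0.001504i
d^3_{3,-2}: single k=0 term ⇒ -0.001599;  D = +0.001224+0.001029i
Y_3^{m'}(θ=2.6739,φ=2.0488) and Σ D·Y over m':
  (+0.4706+0.1528i)·(+0.0379+0.0052i)  (-0.3761-0.4757i)·(+0.1069-0.1515i)  (-0.0459-0.5642i)·(-0.2000-0.3860i)  (+0.1207-0.2175i)·(-0.3277+0.0000i)  (+0.0627-0.0324i)·(+0.2000-0.3860i)  (+0.0134+0.0015i)·(+0.1069+0.1515i)  (+0.0012+0.0010i)·(-0.0379+0.0052i)
Y_3^-2(R⁻¹ n̂) = -0.342207+0.187657i

Re=-0.3422 Im=0.1877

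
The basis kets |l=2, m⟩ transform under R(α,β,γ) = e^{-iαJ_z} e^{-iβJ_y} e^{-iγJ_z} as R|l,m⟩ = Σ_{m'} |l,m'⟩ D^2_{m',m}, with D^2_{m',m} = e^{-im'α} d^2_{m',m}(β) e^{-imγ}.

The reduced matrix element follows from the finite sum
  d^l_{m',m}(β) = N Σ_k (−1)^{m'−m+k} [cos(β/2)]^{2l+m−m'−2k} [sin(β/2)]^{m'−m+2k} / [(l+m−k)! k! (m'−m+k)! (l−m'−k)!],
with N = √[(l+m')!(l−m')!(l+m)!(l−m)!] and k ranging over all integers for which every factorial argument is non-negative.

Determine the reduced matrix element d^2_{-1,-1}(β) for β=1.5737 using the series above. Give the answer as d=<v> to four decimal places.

d^2_{-1,-1}(β=1.5737) via the finite sum:
Half-angle: c=0.706079, s=0.708133. N=√(1·6·1·6)=6.000000
The bounds max(0,m−m')=0 and min(l+m,l−m')=1 give 2 terms
  k=0: (−1)^0·6.0000/(6)·0.7061^4·0.7081^0 = +0.248550
  k=1: (−1)^1·6.0000/(2)·0.7061^2·0.7081^2 = -0.749994
d^2_{-1,-1}(1.5737) = +0.248550 -0.749994 = -0.501443

d=-0.5014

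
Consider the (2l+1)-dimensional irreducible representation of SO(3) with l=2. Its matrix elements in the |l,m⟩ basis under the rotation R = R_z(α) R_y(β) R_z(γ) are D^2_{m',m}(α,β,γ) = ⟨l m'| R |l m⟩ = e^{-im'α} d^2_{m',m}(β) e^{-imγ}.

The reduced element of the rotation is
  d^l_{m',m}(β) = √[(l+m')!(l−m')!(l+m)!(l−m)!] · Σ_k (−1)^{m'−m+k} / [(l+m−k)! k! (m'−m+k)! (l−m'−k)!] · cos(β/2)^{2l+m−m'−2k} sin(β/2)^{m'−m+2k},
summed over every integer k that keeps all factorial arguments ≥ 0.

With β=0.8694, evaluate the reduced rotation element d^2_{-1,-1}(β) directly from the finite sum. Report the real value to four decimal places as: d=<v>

d^2_{-1,-1}(β=0.8694) via the finite sum:
Half-angle: c=0.906996, s=0.421138. N=√(1·6·1·6)=6.000000
k∈{0,1} keeps every argument non-negative
  k=0: (−1)^0·6.0000/(6)·0.9070^4·0.4211^0 = +0.676741
  k=1: (−1)^1·6.0000/(2)·0.9070^2·0.4211^2 = -0.437705
d^2_{-1,-1}(0.8694) = +0.676741 -0.437705 = +0.239035

d=0.2390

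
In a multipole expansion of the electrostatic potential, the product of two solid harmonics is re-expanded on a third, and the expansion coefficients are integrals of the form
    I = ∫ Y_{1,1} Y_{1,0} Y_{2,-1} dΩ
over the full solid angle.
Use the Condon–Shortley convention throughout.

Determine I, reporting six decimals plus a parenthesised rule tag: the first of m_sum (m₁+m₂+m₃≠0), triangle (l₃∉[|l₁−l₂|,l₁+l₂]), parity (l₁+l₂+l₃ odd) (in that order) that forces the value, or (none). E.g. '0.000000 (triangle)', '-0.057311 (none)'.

Rules hold: Σm=0, L=4 even, 0≤2≤2.
N = 3·3·5 = 45
Δ = 0!·2!·2!/5! = 1/30
Racah Σ t=0..0: t=0:+1/1 = 1/1
⇒ 3j(1 1 2; 0 0 0)² = 2/15, sgn +1
Racah Σ t=0..0: t=0:+1/2 = 1/2
⇒ 3j(1 1 2; 1 0 -1)² = 1/10, sgn -1
4πI² = N·(3j₀)²·(3jₘ)² = 3/5
I = -1·√(0.6/4π) = -0.21850969
No selection rule forces the value: the integral is nonzero (none).

-0.218510 (none)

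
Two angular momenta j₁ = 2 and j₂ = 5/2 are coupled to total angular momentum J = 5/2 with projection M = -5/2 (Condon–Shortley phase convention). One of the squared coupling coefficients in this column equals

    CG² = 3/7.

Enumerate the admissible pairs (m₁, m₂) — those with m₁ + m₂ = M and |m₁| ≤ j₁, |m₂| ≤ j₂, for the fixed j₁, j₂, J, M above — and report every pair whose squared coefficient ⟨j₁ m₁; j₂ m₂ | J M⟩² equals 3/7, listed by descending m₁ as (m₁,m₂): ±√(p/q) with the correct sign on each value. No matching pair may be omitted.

(-1,-3/2): −√(3/7)

Admissible pairs with m₁+m₂ = M = -5/2: (-2,-1/2), (-1,-3/2), (0,-5/2)
  (m₁,m₂)=(0,-5/2): CG² = 5/14, CG = +√(5/14)
  (m₁,m₂)=(-1,-3/2): CG² = 3/7, CG = −√(3/7)   ← matches the target
  (m₁,m₂)=(-2,-1/2): CG² = 3/14, CG = +√(3/14)
Pairs with CG² = 3/7: (-1,-3/2): −√(3/7)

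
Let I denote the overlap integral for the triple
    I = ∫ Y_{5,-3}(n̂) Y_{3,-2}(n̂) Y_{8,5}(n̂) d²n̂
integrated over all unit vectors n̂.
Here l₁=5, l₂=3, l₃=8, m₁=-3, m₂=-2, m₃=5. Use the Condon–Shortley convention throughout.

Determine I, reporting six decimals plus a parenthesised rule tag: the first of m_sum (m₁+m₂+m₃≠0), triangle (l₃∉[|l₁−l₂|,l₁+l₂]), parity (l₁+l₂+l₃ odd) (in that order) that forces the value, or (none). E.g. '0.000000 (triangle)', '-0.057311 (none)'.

-0.260873 (none)

Rules hold: Σm=0, L=16 even, 2≤8≤8.
N = 11·7·17 = 1309
Δ = 0!·10!·6!/17! = 1/136136
Racah Σ t=0..0: t=0:+1/518400 = 1/518400
⇒ 3j(5 3 8; 0 0 0)² = 56/2431, sgn +1
Racah Σ t=0..0: t=0:+1/9676800 = 1/9676800
⇒ 3j(5 3 8; -3 -2 5)² = 27/952, sgn -1
4πI² = N·(3j₀)²·(3jₘ)² = 189/221
I = -1·√(0.855204/4π) = -0.26087342
No selection rule forces the value: the integral is nonzero (none).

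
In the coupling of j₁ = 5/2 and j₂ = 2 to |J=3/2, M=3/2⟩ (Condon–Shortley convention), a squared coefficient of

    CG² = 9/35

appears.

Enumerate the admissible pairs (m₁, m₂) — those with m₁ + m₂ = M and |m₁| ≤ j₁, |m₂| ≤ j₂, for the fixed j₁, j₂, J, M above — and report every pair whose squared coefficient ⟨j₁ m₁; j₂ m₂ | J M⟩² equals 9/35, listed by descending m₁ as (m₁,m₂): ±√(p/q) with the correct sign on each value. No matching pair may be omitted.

(1/2,1): +√(9/35)

Admissible pairs with m₁+m₂ = M = 3/2: (-1/2,2), (1/2,1), (3/2,0), (5/2,-1)
  (m₁,m₂)=(5/2,-1): CG² = 2/7, CG = +√(2/7)
  (m₁,m₂)=(3/2,0): CG² = 12/35, CG = −√(12/35)
  (m₁,m₂)=(1/2,1): CG² = 9/35, CG = +√(9/35)   ← matches the target
  (m₁,m₂)=(-1/2,2): CG² = 4/35, CG = −√(4/35)
Pairs with CG² = 9/35: (1/2,1): +√(9/35)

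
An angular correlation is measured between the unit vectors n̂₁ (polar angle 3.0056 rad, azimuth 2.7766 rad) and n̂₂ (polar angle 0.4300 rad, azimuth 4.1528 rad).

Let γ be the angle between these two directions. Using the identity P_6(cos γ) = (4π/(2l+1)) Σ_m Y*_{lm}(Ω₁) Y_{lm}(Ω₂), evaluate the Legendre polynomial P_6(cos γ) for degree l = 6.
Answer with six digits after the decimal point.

Expand P_6 via completeness: Σ_{m} conj(Y_{6,m}) at Ω₁ times Y_{6,m} at Ω₂ —
  [-6]  conj(Y_{6,-6})(Ω₁) = (-0.000002, -0.000002) ; Y_{6,-6}(Ω₂) = (0.002476, 0.000543) ; Δ = (-0.000000, -0.000000)
  [-5]  conj(Y_{6,-5})(Ω₁) = (-0.000019, -0.000073) ; Y_{6,-5}(Ω₂) = (-0.006452, -0.018030) ; Δ = (-0.000001, 0.000001)
  [-4]  conj(Y_{6,-4})(Ω₁) = (0.000131, -0.001174) ; Y_{6,-4}(Ω₂) = (-0.053952, 0.068442) ; Δ = (0.000073, 0.000072)
  [-3]  conj(Y_{6,-3})(Ω₁) = (0.005744, -0.011147) ; Y_{6,-3}(Ω₂) = (0.259633, 0.028142) ; Δ = (0.001805, -0.002733)
  [-2]  conj(Y_{6,-2})(Ω₁) = (0.067489, -0.060395) ; Y_{6,-2}(Ω₂) = (-0.213793, -0.440762) ; Δ = (-0.041049, -0.016835)
  [-1]  conj(Y_{6,-1})(Ω₁) = (0.379909, -0.145169) ; Y_{6,-1}(Ω₂) = (-0.227095, 0.362553) ; Δ = (-0.033644, 0.170704)
  [+0]  conj(Y_{6,0})(Ω₁) = (0.828839, -0.000000) ; Y_{6,0}(Ω₂) = (-0.190200, 0.000000) ; Δ = (-0.157645, 0.000000)
  [+1]  conj(Y_{6,1})(Ω₁) = (-0.379909, -0.145169) ; Y_{6,1}(Ω₂) = (0.227095, 0.362553) ; Δ = (-0.033644, -0.170704)
  [+2]  conj(Y_{6,2})(Ω₁) = (0.067489, 0.060395) ; Y_{6,2}(Ω₂) = (-0.213793, 0.440762) ; Δ = (-0.041049, 0.016835)
  [+3]  conj(Y_{6,3})(Ω₁) = (-0.005744, -0.011147) ; Y_{6,3}(Ω₂) = (-0.259633, 0.028142) ; Δ = (0.001805, 0.002733)
  [+4]  conj(Y_{6,4})(Ω₁) = (0.000131, 0.001174) ; Y_{6,4}(Ω₂) = (-0.053952, -0.068442) ; Δ = (0.000073, -0.000072)
  [+5]  conj(Y_{6,5})(Ω₁) = (0.000019, -0.000073) ; Y_{6,5}(Ω₂) = (0.006452, -0.018030) ; Δ = (-0.000001, -0.000001)
  [+6]  conj(Y_{6,6})(Ω₁) = (-0.000002, 0.000002) ; Y_{6,6}(Ω₂) = (0.002476, -0.000543) ; Δ = (-0.000000, 0.000000)
Total Σ_m = (-0.303276, 0.000000). Multiply by 0.966644: (-0.293160, 0.000000). P_6(cos γ) = -0.293160

-0.293160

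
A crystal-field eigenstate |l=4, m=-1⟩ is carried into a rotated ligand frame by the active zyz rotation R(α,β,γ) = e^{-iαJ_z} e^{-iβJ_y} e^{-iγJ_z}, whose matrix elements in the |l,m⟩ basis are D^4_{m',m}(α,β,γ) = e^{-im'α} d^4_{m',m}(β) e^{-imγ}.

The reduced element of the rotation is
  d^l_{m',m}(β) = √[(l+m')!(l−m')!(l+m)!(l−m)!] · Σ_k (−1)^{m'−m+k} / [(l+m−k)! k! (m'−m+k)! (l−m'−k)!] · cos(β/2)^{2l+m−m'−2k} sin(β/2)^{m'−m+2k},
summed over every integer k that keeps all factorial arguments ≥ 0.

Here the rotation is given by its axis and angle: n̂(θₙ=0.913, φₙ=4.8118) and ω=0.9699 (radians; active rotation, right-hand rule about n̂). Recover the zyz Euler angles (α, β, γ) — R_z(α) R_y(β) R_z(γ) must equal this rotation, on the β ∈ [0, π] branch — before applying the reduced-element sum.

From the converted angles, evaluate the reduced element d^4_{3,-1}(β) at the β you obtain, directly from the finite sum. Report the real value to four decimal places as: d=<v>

Axis–angle → zyz. n̂ = (sinθₙcosφₙ, sinθₙsinφₙ, cosθₙ) = (+0.078539, -0.787434, +0.611374), ω = 0.9699.
R = I cosω + sinω [n̂]ₓ + (1−cosω) n̂n̂ᵀ gives
  R = [+0.568063, -0.531158, -0.628630; +0.477401, +0.834868, -0.274014; +0.670368, -0.144452, +0.727833]
β = atan2(√(R₁₃²+R₂₃²), R₃₃) = 0.755640; α = atan2(R₂₃, R₁₃) mod 2π = 3.552651; γ = atan2(R₃₂, −R₃₁) mod 2π = 3.353829
d^4_{3,-1}(β=0.7556) via the finite sum:
c=cos(0.755640/2)=0.929471, s=sin(0.755640/2)=0.368895; N=√[5040·1·6·120]=1904.940944
Admissible k: 0..1 (factorial args all ≥0)
  k=0: (−1)^4·1904.9409/(144)·0.9295^4·0.3689^4 = +0.182841
  k=1: (−1)^5·1904.9409/(240)·0.9295^2·0.3689^6 = -0.017281
d^4_{3,-1}(0.7556) = +0.182841 -0.017281 = +0.165560

d=0.1656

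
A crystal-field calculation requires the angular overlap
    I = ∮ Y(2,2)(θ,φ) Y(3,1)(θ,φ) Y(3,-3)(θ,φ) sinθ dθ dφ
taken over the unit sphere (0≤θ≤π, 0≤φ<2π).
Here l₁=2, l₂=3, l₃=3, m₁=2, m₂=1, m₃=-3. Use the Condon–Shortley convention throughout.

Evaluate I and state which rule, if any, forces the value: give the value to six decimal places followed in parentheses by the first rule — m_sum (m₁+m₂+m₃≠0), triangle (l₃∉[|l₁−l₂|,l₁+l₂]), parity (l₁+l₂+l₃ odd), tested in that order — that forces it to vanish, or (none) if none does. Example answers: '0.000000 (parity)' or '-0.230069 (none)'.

0.132981 (none)

m-sum 0 ✓  L=8 even ✓  1≤3≤5 ✓
Π(2lᵢ+1) = 5×7×7 = 245
triangle coeff Δ(2,3,3) = 1/3780
Σ_t [0,2]: t=0:+1/24 t=1:−1/4 t=2:+1/24 = -1/6
(3j)²=4/105 [(2 3 3; 0 0 0)], sign=+1
Σ_t [0,0]: t=0:+1/96 = 1/96
(3j)²=1/42 [(2 3 3; 2 1 -3)], sign=+1
⇒ 4πI² = 2/9
I = (+1)√(2/9/(4π)) = 0.13298076
No selection rule forces the value: the integral is nonzero (none).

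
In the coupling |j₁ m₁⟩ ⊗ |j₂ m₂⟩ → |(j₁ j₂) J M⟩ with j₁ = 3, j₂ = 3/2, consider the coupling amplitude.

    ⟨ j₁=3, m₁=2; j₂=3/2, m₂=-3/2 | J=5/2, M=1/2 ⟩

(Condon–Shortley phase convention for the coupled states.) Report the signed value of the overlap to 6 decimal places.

j₁+j₂−J=2  J+j₁−j₂=4  J−j₁+j₂=1  j₁+j₂+J+1=8
(j₁±m₁, j₂±m₂, J±M) = (5,1,0,3,3,2)
P² = 432/7
sum k=0..0:
  [0] +1/12 = 1/12
S = 1/12
C² = P²·S² = 3/7 ; C = +0.654654

+0.654654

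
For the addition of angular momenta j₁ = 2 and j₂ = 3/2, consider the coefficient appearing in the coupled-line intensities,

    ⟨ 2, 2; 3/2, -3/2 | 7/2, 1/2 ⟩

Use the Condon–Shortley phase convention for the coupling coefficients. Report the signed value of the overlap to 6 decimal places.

√[8·0!4!3!/8! · 4!0!0!3!4!3!] = √(20736/35)
  +(−1)^0/∏(0,0,0,0,4,3)! = 1/144  (running 1/144)
⟨..|..⟩ = √(20736/35)·(1/144) = +0.169031

+√(1/35) ≈ +0.169031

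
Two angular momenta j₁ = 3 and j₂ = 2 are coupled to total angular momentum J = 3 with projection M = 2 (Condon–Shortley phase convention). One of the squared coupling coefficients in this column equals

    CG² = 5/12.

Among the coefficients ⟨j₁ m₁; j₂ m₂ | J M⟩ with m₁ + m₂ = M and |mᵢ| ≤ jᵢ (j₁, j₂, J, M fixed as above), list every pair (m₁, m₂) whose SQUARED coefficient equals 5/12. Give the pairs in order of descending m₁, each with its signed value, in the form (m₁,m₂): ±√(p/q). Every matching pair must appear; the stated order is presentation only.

Admissible pairs with m₁+m₂ = M = 2: (0,2), (1,1), (2,0), (3,-1)
  (m₁,m₂)=(3,-1): CG² = 5/12, CG = +√(5/12)   ← matches the target
  (m₁,m₂)=(2,0): CG² = 0/1, CG = 0
  (m₁,m₂)=(1,1): CG² = 1/4, CG = −√(1/4)
  (m₁,m₂)=(0,2): CG² = 1/3, CG = +√(1/3)
Pairs with CG² = 5/12: (3,-1): +√(5/12)

(3,-1): +√(5/12)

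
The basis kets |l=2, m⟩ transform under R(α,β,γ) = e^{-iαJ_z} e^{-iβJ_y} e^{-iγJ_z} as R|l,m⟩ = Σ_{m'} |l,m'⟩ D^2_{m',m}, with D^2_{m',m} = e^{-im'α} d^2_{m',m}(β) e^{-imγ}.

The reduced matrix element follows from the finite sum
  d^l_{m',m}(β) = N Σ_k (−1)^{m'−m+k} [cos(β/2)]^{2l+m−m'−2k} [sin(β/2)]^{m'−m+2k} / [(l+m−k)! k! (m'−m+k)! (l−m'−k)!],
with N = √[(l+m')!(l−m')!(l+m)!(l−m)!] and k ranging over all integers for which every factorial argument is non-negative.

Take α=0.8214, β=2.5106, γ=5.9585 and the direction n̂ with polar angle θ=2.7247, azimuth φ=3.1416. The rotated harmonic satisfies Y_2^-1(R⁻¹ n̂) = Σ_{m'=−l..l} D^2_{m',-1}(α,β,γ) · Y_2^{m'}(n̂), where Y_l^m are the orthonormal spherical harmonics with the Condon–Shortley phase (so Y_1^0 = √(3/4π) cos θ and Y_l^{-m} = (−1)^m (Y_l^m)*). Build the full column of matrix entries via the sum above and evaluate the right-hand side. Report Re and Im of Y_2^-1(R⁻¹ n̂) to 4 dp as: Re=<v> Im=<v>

Re=0.2791 Im=-0.2330

Need the full column D^2_{m',-1} for m'=−2..2 at α=0.8214, β=2.5106, γ=5.9585.
cos(β/2)=0.310288, sin(β/2)=0.950642
d^2_{-2,-1}: single k=1 term ⇒ +0.056799;  D = +0.014200+0.054996i
d^2_{-1,-1}: k∈[0..1] ⇒ +0.009270 -0.261028 = -0.251758;  D = -0.221334-0.119973i
d^2_{0,-1}: k∈[0..1] ⇒ -0.069565 +0.652969 = +0.583405;  D = +0.552922-0.186112i
d^2_{1,-1}: k∈[0..1] ⇒ +0.261028 -0.816712 = -0.555684;  D = -0.228974+0.506316i
d^2_{2,-1}: single k=0 term ⇒ -0.533147;  D = +0.205990+0.491746i
Y_2^{m'}(θ=2.7247,φ=3.1416) and Σ D·Y over m':
  (+0.0142+0.0550i)·(+0.0633-0.0000i)  (-0.2213-0.1200i)·(+0.2860-0.0000i)  (+0.5529-0.1861i)·(+0.4756+0.0000i)  (-0.2290+0.5063i)·(-0.2860-0.0000i)  (+0.2060+0.4917i)·(+0.0633+0.0000i)
Y_2^-1(R⁻¹ n̂) = +0.279127-0.233032i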